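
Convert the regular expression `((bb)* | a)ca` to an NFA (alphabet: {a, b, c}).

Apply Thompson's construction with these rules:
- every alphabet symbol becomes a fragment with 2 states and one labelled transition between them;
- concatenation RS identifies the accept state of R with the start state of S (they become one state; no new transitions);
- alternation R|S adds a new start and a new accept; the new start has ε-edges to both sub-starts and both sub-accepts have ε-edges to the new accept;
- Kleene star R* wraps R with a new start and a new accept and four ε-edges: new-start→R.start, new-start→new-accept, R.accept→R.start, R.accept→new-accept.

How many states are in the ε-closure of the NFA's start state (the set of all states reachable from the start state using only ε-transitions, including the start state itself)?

6

Let C(F) = |ε-closure(F.start)| within fragment F, and note whether F accepts ε. Symbol fragments have C = 1 and do not accept ε. Then:
  bb : same as the first factor's closure: |closure| = 1
  (bb)* : the star's fresh start ε-reaches both the body's start and the fresh accept: |closure| = 2 + 1 = 3
  (bb)* | a : |closure| = 1 (new start) + (3 + 1) + 1 (new accept, since some branch ε-reaches its own accept) = 6
  ((bb)* | a)ca : the left operand accepts ε, so the closure extends into the next operand (the shared merged state is already counted); |closure| = 6 + (1−1) = 6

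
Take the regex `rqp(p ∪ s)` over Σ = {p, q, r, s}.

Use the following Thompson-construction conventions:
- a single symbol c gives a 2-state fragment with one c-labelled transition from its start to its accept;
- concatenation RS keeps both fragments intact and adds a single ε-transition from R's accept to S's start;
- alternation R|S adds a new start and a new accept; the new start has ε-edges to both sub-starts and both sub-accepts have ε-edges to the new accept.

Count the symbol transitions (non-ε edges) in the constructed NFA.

5

Recursing over subexpressions:
Each of the 5 symbol leaves contributes exactly 1 symbol transition.
  p ∪ s — 2 symbol transitions
  rqp(p ∪ s) — 5 symbol transitions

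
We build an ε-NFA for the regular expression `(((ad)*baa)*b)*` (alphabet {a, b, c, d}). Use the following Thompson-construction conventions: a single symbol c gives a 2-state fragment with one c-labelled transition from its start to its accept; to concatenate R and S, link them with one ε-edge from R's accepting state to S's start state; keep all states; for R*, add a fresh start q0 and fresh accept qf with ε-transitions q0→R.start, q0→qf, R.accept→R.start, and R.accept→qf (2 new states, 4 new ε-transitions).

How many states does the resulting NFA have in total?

By structural recursion:
Each of the 6 symbol leaves contributes a 2-state fragment.
  ad : 4 states
  (ad)* : 6 states
  (ad)*baa : 12 states
  ((ad)*baa)* : 14 states
  ((ad)*baa)*b : 16 states
  (((ad)*baa)*b)* : 18 states

18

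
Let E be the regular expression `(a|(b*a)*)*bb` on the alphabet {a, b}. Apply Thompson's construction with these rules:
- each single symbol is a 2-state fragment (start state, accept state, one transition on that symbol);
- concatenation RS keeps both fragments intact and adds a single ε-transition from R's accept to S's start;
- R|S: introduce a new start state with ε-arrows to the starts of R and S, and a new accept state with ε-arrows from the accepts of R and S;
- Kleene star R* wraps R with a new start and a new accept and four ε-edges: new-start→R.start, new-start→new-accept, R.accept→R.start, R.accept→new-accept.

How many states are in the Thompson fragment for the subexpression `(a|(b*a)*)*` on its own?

14

Fragment for `(a|(b*a)*)*`:
Each of the 3 symbol leaves contributes a 2-state fragment.
  b* : 4 states
  b*a : 6 states
  (b*a)* : 8 states
  a|(b*a)* : 12 states
  (a|(b*a)*)* : 14 states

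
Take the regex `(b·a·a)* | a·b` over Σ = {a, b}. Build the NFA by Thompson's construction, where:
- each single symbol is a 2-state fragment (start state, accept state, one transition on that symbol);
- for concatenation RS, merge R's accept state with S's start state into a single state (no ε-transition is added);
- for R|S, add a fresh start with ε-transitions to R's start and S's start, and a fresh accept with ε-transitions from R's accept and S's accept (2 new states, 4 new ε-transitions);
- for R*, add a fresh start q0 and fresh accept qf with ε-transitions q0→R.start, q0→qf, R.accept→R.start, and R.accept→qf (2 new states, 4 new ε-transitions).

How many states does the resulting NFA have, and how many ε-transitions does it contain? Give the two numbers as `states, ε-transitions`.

Building bottom-up:
Each of the 5 symbol leaves contributes 2 states and 0 ε-transitions.
  b·a·a = 4 states, 0 ε-transitions
  (b·a·a)* = 6 states, 4 ε-transitions
  a·b = 3 states, 0 ε-transitions
  (b·a·a)* | a·b = 11 states, 8 ε-transitions

11, 8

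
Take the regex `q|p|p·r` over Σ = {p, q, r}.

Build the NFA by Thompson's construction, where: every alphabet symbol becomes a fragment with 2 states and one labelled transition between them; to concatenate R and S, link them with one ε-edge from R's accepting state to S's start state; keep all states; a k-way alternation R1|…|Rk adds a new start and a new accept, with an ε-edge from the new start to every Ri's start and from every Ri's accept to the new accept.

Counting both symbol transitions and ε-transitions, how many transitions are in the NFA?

Recursing over subexpressions:
Each of the 4 symbol leaves contributes 1 transition (1 symbol, 0 ε).
  p·r = 3 transitions (2 symbol, 1 ε)
  q|p|p·r = 11 transitions (4 symbol, 7 ε)

11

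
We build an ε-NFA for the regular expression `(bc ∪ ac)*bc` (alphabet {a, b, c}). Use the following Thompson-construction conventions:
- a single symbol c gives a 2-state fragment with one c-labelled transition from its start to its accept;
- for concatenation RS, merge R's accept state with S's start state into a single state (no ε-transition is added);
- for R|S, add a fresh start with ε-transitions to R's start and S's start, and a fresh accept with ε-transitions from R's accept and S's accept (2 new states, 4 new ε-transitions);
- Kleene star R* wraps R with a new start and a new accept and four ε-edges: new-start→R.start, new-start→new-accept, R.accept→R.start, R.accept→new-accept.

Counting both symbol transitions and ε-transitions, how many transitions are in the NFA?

14

Bottom-up over the parse tree:
Each of the 6 symbol leaves contributes 1 transition (1 symbol, 0 ε).
  bc — 2 transitions (2 symbol, 0 ε)
  ac — 2 transitions (2 symbol, 0 ε)
  bc ∪ ac — 8 transitions (4 symbol, 4 ε)
  (bc ∪ ac)* — 12 transitions (4 symbol, 8 ε)
  (bc ∪ ac)*bc — 14 transitions (6 symbol, 8 ε)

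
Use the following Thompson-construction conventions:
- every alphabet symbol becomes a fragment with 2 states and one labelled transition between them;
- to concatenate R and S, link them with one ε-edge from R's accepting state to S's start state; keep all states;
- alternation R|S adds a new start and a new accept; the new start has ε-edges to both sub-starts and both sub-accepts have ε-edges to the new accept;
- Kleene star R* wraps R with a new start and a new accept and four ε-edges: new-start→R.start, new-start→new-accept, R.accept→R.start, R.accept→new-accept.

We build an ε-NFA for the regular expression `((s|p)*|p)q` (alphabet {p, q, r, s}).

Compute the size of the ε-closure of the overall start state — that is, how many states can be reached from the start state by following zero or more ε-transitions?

9

Compute the ε-closure size of each fragment's start state recursively; a symbol fragment's start has no outgoing ε-edge, so its closure is just itself (size 1).
  s|p — |closure| = 1 + 1 + 1 = 3 (the new accept is not ε-reachable since no branch accepts ε)
  (s|p)* — |closure| = 1 (new start) + 3 (body) + 1 (new accept) = 5
  (s|p)*|p — |closure| = 1 (new start) + (5 + 1) + 1 (new accept, since some branch ε-reaches its own accept) = 8
  ((s|p)*|p)q — the left operand accepts ε, so the closure extends into the next operand (via the concat ε-link); |closure| = 8 + 1 = 9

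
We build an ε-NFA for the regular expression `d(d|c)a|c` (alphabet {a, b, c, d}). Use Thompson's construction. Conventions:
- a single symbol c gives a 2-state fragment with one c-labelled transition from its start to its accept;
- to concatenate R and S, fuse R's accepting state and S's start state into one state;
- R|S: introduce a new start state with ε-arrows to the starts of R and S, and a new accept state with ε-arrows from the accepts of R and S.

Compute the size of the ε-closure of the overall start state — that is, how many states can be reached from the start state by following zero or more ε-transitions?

3

Work bottom-up. For each fragment F, track |ε-closure(F.start)| and whether F's accept lies in that closure (i.e. whether F accepts ε). A single-symbol fragment has closure size 1 and does not accept ε.
  d|c — new start ε-reaches every alternative's start; none of them accept ε, so the new accept is not reached: |closure| = 1 + 1 + 1 = 3
  d(d|c)a — |closure| equals the left operand's closure size = 1 (its accept is not ε-reachable, so the closure stops there)
  d(d|c)a|c — |closure| = 1 + 1 + 1 = 3 (the new accept is not ε-reachable since no branch accepts ε)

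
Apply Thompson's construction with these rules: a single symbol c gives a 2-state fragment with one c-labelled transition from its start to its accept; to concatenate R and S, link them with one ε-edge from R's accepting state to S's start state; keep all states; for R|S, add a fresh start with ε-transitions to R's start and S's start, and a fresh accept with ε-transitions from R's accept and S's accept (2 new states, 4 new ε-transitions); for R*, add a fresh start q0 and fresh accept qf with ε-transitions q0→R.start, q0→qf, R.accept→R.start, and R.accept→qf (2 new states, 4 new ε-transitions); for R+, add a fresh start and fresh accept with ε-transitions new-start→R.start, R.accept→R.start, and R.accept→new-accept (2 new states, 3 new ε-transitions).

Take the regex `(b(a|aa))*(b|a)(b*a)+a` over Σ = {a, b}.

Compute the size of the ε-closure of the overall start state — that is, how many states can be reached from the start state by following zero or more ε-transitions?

6

Compute the ε-closure size of each fragment's start state recursively; a symbol fragment's start has no outgoing ε-edge, so its closure is just itself (size 1).
  aa — same as the first factor's closure: C = 1
  a|aa — C = 1 + 1 + 1 = 3 (the new accept is not ε-reachable since no branch accepts ε)
  b(a|aa) — same as the first factor's closure: C = 1
  (b(a|aa))* — new start has ε-edges to the inner start and to the new accept, so C = 2 + 1 = 3
  b|a — new start ε-reaches every alternative's start; none of them accept ε, so the new accept is not reached: C = 1 + 1 + 1 = 3
  b* — the star's fresh start ε-reaches both the body's start and the fresh accept: C = 2 + 1 = 3
  b*a — C = 3 + 1 = 4 (closure spills across the concat boundary because the left factor accepts ε)
  (b*a)+ — new start ε-reaches only the body's start; the new accept needs a symbol first: C = 1 + 4 = 5
  (b(a|aa))*(b|a)(b*a)+a — C = 3 + 3 = 6 (closure spills across the concat boundary because the left factor accepts ε)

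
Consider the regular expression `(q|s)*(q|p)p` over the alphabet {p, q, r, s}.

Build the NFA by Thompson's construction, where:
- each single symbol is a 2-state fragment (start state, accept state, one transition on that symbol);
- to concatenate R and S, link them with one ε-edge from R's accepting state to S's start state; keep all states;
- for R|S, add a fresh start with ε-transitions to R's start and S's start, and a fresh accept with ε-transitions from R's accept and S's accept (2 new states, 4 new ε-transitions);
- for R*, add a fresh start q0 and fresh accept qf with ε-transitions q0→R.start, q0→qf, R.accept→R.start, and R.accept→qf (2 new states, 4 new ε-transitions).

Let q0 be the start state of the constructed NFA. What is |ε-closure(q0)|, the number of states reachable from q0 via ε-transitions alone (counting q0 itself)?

8

Let C(F) = |ε-closure(F.start)| within fragment F, and note whether F accepts ε. Symbol fragments have C = 1 and do not accept ε. Then:
  q|s → |closure| = 1 + 1 + 1 = 3 (the new accept is not ε-reachable since no branch accepts ε)
  (q|s)* → new start has ε-edges to the inner start and to the new accept, so |closure| = 2 + 3 = 5
  q|p → |closure| = 1 + 1 + 1 = 3 (the new accept is not ε-reachable since no branch accepts ε)
  (q|s)*(q|p)p → the left operand accepts ε, so the closure extends into the next operand (via the concat ε-link); |closure| = 5 + 3 = 8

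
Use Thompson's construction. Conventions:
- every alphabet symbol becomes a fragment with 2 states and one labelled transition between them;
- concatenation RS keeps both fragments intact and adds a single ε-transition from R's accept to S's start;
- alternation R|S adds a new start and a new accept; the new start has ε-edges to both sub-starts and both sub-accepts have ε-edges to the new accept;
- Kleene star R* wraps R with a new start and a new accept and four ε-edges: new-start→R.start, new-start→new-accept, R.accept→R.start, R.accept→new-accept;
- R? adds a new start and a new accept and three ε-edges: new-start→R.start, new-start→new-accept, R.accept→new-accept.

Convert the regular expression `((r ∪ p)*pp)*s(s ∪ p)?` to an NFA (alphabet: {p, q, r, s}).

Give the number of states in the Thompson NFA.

Building bottom-up:
Each of the 7 symbol leaves contributes a 2-state fragment.
  r ∪ p → 6 states
  (r ∪ p)* → 8 states
  (r ∪ p)*pp → 12 states
  ((r ∪ p)*pp)* → 14 states
  s ∪ p → 6 states
  (s ∪ p)? → 8 states
  ((r ∪ p)*pp)*s(s ∪ p)? → 24 states

24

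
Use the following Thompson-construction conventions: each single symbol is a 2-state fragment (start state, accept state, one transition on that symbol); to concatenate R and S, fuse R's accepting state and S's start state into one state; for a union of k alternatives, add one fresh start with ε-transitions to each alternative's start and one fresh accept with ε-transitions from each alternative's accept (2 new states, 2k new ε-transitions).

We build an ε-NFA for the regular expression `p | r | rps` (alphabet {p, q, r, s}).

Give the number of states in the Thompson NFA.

Bottom-up over the parse tree:
Each of the 5 symbol leaves contributes a 2-state fragment.
  rps → 4 states
  p | r | rps → 10 states

10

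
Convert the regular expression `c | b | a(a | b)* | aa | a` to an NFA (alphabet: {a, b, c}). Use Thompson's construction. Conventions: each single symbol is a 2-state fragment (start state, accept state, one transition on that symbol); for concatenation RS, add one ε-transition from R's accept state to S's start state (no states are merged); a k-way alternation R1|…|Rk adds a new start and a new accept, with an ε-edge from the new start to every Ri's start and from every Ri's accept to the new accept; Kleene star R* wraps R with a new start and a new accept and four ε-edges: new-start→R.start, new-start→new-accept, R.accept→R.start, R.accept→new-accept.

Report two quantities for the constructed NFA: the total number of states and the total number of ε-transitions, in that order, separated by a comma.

22, 20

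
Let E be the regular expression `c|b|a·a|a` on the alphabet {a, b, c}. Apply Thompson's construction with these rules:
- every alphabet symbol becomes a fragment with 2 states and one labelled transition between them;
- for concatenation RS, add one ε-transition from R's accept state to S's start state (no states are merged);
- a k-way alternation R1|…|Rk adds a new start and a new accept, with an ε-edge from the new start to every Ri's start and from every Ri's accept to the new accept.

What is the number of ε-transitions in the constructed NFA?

Recursing over subexpressions:
Each of the 5 symbol leaves contributes 0 ε-transitions.
  a·a = 1 ε-transition
  c|b|a·a|a = 9 ε-transitions

9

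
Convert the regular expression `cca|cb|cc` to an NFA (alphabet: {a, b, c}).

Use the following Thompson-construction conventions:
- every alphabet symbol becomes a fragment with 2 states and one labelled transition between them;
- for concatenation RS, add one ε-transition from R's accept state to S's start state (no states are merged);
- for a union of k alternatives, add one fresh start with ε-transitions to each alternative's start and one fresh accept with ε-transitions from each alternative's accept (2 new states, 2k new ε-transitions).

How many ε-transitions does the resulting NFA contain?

10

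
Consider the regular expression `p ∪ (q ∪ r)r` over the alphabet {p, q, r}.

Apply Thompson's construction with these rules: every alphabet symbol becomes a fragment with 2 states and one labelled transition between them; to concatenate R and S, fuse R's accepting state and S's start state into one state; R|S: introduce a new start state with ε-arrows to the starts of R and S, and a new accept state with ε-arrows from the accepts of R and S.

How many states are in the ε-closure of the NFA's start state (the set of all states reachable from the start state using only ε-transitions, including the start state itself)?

5

Compute the ε-closure size of each fragment's start state recursively; a symbol fragment's start has no outgoing ε-edge, so its closure is just itself (size 1).
  q ∪ r → |ε-closure| = 1 + 1 + 1 = 3 (the new accept is not ε-reachable since no branch accepts ε)
  (q ∪ r)r → |ε-closure| equals the left operand's closure size = 3 (its accept is not ε-reachable, so the closure stops there)
  p ∪ (q ∪ r)r → new start ε-reaches every alternative's start; none of them accept ε, so the new accept is not reached: |ε-closure| = 1 + 1 + 3 = 5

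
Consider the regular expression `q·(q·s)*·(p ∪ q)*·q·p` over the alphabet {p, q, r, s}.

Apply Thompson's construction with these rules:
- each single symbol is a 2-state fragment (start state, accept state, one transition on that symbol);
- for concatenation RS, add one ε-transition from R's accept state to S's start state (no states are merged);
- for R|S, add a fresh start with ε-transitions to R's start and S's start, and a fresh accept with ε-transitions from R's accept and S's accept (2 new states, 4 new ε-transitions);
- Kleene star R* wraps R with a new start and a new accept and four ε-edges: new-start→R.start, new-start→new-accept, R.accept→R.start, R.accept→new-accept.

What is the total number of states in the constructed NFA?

20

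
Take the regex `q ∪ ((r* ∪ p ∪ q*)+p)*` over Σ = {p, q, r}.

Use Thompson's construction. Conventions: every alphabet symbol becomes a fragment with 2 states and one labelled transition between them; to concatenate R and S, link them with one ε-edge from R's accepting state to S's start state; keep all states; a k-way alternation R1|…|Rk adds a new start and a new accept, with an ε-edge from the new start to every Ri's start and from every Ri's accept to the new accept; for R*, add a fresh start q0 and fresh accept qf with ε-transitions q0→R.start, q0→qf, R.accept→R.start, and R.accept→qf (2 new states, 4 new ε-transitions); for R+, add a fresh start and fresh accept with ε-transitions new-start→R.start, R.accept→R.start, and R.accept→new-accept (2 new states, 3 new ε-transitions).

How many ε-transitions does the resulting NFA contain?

Per subexpression:
Each of the 5 symbol leaves contributes 0 ε-transitions.
  r* = 4 ε-transitions
  q* = 4 ε-transitions
  r* ∪ p ∪ q* = 14 ε-transitions
  (r* ∪ p ∪ q*)+ = 17 ε-transitions
  (r* ∪ p ∪ q*)+p = 18 ε-transitions
  ((r* ∪ p ∪ q*)+p)* = 22 ε-transitions
  q ∪ ((r* ∪ p ∪ q*)+p)* = 26 ε-transitions

26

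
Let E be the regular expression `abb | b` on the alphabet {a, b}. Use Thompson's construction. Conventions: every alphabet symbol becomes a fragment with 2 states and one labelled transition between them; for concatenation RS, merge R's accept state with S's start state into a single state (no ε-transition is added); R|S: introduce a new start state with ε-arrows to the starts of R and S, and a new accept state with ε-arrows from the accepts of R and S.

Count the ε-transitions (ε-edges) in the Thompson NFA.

By structural recursion:
Each of the 4 symbol leaves contributes 0 ε-transitions.
  abb — 0 ε-transitions
  abb | b — 4 ε-transitions

4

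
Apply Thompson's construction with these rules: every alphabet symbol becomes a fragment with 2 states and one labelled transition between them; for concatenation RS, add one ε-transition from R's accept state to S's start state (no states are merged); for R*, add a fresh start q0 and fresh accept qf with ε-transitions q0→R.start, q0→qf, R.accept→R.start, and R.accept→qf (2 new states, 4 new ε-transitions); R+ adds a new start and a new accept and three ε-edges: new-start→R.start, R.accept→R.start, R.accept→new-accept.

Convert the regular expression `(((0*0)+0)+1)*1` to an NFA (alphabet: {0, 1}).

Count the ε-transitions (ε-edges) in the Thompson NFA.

18

Per subexpression:
Each of the 5 symbol leaves contributes 0 ε-transitions.
  0* = 4 ε-transitions
  0*0 = 5 ε-transitions
  (0*0)+ = 8 ε-transitions
  (0*0)+0 = 9 ε-transitions
  ((0*0)+0)+ = 12 ε-transitions
  ((0*0)+0)+1 = 13 ε-transitions
  (((0*0)+0)+1)* = 17 ε-transitions
  (((0*0)+0)+1)*1 = 18 ε-transitions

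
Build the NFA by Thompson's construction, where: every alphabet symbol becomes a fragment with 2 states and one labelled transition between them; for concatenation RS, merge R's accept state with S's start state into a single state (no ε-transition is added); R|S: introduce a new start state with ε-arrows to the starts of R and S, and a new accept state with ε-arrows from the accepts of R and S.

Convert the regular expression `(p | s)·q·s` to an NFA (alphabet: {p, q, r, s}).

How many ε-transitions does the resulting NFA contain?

Recursing over subexpressions:
Each of the 4 symbol leaves contributes 0 ε-transitions.
  p | s — 4 ε-transitions
  (p | s)·q·s — 4 ε-transitions

4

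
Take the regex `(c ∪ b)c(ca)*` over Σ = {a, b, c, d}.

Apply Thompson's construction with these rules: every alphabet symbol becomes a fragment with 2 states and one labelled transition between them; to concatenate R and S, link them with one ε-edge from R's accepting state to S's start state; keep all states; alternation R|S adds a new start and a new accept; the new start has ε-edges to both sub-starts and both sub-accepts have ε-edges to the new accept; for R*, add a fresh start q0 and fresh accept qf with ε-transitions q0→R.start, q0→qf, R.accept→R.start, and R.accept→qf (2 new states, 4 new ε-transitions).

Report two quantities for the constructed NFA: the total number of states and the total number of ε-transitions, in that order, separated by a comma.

Building bottom-up:
Each of the 5 symbol leaves contributes 2 states and 0 ε-transitions.
  c ∪ b — 6 states, 4 ε-transitions
  ca — 4 states, 1 ε-transition
  (ca)* — 6 states, 5 ε-transitions
  (c ∪ b)c(ca)* — 14 states, 11 ε-transitions

14, 11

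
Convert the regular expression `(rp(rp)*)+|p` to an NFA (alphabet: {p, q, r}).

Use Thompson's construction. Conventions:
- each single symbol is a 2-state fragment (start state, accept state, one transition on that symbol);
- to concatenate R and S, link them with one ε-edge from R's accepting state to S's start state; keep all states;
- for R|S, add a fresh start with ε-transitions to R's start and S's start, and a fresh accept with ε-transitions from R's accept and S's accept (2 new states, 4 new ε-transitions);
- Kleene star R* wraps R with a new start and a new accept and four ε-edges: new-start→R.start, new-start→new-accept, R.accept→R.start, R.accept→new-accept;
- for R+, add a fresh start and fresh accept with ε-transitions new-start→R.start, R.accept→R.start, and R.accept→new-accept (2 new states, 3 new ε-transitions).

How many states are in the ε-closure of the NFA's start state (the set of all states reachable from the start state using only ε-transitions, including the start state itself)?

4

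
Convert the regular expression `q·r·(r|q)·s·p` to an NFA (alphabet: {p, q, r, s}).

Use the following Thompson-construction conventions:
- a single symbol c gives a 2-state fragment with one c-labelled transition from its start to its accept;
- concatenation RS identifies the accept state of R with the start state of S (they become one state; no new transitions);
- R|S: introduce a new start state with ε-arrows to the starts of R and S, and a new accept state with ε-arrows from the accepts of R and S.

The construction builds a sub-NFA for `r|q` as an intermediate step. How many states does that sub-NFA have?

6

Fragment for `r|q`:
Each of the 2 symbol leaves contributes a 2-state fragment.
  r|q → 6 states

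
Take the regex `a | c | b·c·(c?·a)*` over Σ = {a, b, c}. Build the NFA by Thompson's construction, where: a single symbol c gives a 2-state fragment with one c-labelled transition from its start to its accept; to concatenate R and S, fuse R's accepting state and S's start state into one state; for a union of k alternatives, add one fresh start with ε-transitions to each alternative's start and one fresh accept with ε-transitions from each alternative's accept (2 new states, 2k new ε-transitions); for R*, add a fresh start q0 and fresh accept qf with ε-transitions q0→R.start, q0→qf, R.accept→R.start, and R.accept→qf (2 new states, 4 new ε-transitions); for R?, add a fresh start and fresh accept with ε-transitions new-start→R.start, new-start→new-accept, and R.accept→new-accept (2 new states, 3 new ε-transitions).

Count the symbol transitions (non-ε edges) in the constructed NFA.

6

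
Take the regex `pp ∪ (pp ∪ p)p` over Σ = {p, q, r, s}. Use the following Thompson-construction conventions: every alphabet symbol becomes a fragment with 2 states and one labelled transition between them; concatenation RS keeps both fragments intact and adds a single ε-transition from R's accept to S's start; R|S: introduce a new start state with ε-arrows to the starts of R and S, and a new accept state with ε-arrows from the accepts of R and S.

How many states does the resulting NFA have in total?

Building bottom-up:
Each of the 6 symbol leaves contributes a 2-state fragment.
  pp → 4 states
  pp → 4 states
  pp ∪ p → 8 states
  (pp ∪ p)p → 10 states
  pp ∪ (pp ∪ p)p → 16 states

16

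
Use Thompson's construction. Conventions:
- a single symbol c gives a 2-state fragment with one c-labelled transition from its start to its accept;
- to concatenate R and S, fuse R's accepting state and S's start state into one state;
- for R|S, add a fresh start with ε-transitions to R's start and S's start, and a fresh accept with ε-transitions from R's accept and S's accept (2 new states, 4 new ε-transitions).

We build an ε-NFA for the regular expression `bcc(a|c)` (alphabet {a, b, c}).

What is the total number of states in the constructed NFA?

9

Building bottom-up:
Each of the 5 symbol leaves contributes a 2-state fragment.
  a|c → 6 states
  bcc(a|c) → 9 states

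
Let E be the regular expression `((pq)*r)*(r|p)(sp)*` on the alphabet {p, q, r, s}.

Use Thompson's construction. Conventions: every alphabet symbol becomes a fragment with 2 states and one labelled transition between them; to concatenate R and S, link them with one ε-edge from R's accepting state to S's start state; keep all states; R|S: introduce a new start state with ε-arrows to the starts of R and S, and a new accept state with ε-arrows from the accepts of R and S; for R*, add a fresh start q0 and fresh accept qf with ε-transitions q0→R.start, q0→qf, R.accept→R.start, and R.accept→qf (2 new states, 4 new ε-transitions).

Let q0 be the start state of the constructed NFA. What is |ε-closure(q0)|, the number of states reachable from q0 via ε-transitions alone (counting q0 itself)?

Work bottom-up. For each fragment F, track |ε-closure(F.start)| and whether F's accept lies in that closure (i.e. whether F accepts ε). A single-symbol fragment has closure size 1 and does not accept ε.
  pq → same as the first factor's closure: |closure| = 1
  (pq)* → new start has ε-edges to the inner start and to the new accept, so |closure| = 2 + 1 = 3
  (pq)*r → the left operand accepts ε, so the closure extends into the next operand (via the concat ε-link); |closure| = 3 + 1 = 4
  ((pq)*r)* → the star's fresh start ε-reaches both the body's start and the fresh accept: |closure| = 2 + 4 = 6
  r|p → new start ε-reaches every alternative's start; none of them accept ε, so the new accept is not reached: |closure| = 1 + 1 + 1 = 3
  sp → |closure| equals the left operand's closure size = 1 (its accept is not ε-reachable, so the closure stops there)
  (sp)* → |closure| = 1 (new start) + 1 (body) + 1 (new accept) = 3
  ((pq)*r)*(r|p)(sp)* → |closure| = 6 + 3 = 9 (closure spills across the concat boundary because the left factor accepts ε)

9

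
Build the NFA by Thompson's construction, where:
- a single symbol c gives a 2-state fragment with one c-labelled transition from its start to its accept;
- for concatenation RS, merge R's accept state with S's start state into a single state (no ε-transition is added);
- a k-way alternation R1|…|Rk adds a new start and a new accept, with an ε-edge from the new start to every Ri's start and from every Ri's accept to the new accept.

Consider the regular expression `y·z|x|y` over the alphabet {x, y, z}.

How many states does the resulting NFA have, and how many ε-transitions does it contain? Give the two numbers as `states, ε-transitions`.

9, 6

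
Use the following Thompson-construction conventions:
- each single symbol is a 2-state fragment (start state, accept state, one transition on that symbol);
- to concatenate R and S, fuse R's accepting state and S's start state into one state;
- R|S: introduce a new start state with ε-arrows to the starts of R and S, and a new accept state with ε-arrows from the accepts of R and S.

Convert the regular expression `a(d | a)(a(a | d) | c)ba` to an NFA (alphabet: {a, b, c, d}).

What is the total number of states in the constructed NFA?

19

Per subexpression:
Each of the 9 symbol leaves contributes a 2-state fragment.
  d | a — 6 states
  a | d — 6 states
  a(a | d) — 7 states
  a(a | d) | c — 11 states
  a(d | a)(a(a | d) | c)ba — 19 states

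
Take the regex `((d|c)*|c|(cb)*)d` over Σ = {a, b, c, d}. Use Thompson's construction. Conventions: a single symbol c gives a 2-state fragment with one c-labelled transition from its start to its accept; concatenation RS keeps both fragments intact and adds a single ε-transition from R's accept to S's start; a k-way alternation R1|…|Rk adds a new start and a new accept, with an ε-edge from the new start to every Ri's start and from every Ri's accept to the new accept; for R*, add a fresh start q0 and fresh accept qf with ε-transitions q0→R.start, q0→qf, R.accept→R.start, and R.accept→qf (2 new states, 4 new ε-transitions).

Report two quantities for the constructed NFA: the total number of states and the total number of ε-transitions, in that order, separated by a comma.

20, 20

Building bottom-up:
Each of the 6 symbol leaves contributes 2 states and 0 ε-transitions.
  d|c → 6 states, 4 ε-transitions
  (d|c)* → 8 states, 8 ε-transitions
  cb → 4 states, 1 ε-transition
  (cb)* → 6 states, 5 ε-transitions
  (d|c)*|c|(cb)* → 18 states, 19 ε-transitions
  ((d|c)*|c|(cb)*)d → 20 states, 20 ε-transitions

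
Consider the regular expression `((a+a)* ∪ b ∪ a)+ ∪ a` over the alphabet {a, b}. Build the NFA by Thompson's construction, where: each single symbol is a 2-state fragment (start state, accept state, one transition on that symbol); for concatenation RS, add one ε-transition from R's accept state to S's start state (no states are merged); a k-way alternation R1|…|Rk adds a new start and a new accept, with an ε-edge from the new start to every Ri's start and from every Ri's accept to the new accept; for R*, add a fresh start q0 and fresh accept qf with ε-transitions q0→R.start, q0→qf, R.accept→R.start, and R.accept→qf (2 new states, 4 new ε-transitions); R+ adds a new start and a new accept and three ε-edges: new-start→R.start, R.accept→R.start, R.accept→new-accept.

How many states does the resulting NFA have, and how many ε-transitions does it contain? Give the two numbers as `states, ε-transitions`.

20, 21

Per subexpression:
Each of the 5 symbol leaves contributes 2 states and 0 ε-transitions.
  a+ : 4 states, 3 ε-transitions
  a+a : 6 states, 4 ε-transitions
  (a+a)* : 8 states, 8 ε-transitions
  (a+a)* ∪ b ∪ a : 14 states, 14 ε-transitions
  ((a+a)* ∪ b ∪ a)+ : 16 states, 17 ε-transitions
  ((a+a)* ∪ b ∪ a)+ ∪ a : 20 states, 21 ε-transitions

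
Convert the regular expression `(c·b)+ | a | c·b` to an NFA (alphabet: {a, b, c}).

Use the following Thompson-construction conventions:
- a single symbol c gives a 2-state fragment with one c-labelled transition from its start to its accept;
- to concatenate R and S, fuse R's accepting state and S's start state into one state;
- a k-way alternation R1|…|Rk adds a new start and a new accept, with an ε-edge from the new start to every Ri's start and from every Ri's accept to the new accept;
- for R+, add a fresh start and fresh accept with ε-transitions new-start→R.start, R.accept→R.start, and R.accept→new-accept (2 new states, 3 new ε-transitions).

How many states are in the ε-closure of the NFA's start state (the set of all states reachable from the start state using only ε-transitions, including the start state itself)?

Work bottom-up. For each fragment F, track |ε-closure(F.start)| and whether F's accept lies in that closure (i.e. whether F accepts ε). A single-symbol fragment has closure size 1 and does not accept ε.
  c·b : same as the first factor's closure: |closure| = 1
  (c·b)+ : new start ε-reaches only the body's start; the new accept needs a symbol first: |closure| = 1 + 1 = 2
  c·b : same as the first factor's closure: |closure| = 1
  (c·b)+ | a | c·b : |closure| = 1 + 2 + 1 + 1 = 5 (the new accept is not ε-reachable since no branch accepts ε)

5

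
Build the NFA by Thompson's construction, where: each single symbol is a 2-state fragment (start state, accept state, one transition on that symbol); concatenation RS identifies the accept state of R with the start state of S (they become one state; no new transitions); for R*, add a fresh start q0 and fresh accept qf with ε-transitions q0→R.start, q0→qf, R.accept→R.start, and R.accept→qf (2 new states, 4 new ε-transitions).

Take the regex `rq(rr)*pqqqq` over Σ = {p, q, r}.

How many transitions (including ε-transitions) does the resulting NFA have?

13

Bottom-up over the parse tree:
Each of the 9 symbol leaves contributes 1 transition (1 symbol, 0 ε).
  rr → 2 transitions (2 symbol, 0 ε)
  (rr)* → 6 transitions (2 symbol, 4 ε)
  rq(rr)*pqqqq → 13 transitions (9 symbol, 4 ε)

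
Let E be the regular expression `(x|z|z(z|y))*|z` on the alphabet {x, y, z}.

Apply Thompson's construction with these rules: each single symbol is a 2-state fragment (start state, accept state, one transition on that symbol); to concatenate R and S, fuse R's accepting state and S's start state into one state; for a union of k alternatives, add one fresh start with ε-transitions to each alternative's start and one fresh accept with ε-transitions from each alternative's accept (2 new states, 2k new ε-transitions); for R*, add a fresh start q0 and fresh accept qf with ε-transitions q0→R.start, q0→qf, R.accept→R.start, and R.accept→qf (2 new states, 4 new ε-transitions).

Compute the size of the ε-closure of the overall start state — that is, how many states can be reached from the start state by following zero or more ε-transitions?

Let C(F) = |ε-closure(F.start)| within fragment F, and note whether F accepts ε. Symbol fragments have C = 1 and do not accept ε. Then:
  z|y : |ε-closure| = 1 + 1 + 1 = 3 (the new accept is not ε-reachable since no branch accepts ε)
  z(z|y) : same as the first factor's closure: |ε-closure| = 1
  x|z|z(z|y) : |ε-closure| = 1 + 1 + 1 + 1 = 4 (the new accept is not ε-reachable since no branch accepts ε)
  (x|z|z(z|y))* : new start has ε-edges to the inner start and to the new accept, so |ε-closure| = 2 + 4 = 6
  (x|z|z(z|y))*|z : |ε-closure| = 1 (new start) + (6 + 1) + 1 (new accept, since some branch ε-reaches its own accept) = 9

9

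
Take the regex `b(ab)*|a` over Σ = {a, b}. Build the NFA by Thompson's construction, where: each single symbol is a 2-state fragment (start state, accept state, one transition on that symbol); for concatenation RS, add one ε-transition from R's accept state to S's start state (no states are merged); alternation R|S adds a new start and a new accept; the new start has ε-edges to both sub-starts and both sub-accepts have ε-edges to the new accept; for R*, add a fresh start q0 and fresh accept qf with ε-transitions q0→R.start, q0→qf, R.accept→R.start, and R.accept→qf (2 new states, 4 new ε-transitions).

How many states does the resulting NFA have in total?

12

Building bottom-up:
Each of the 4 symbol leaves contributes a 2-state fragment.
  ab : 4 states
  (ab)* : 6 states
  b(ab)* : 8 states
  b(ab)*|a : 12 states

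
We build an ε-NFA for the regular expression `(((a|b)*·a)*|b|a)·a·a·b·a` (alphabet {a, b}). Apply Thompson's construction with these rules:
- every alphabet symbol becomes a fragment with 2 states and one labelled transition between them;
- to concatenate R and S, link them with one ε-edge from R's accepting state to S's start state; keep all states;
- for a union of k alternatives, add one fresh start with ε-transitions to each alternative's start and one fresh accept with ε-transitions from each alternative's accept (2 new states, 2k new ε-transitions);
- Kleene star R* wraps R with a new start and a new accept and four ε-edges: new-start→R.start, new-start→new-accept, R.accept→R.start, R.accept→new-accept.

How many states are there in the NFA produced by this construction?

Bottom-up over the parse tree:
Each of the 9 symbol leaves contributes a 2-state fragment.
  a|b — 6 states
  (a|b)* — 8 states
  (a|b)*·a — 10 states
  ((a|b)*·a)* — 12 states
  ((a|b)*·a)*|b|a — 18 states
  (((a|b)*·a)*|b|a)·a·a·b·a — 26 states

26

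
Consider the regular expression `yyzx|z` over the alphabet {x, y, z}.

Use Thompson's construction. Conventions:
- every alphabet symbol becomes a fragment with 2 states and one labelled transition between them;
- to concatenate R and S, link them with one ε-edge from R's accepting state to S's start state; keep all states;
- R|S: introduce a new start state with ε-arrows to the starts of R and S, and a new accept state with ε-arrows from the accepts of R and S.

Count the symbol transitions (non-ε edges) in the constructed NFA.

Recursing over subexpressions:
Each of the 5 symbol leaves contributes exactly 1 symbol transition.
  yyzx → 4 symbol transitions
  yyzx|z → 5 symbol transitions

5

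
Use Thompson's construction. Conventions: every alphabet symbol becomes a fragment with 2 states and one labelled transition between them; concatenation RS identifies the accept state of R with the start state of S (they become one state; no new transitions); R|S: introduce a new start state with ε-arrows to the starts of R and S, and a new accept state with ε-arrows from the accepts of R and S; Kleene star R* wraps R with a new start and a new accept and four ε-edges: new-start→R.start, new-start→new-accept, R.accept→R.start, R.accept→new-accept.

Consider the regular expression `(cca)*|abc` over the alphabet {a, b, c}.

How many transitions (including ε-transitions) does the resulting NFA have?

14

By structural recursion:
Each of the 6 symbol leaves contributes 1 transition (1 symbol, 0 ε).
  cca — 3 transitions (3 symbol, 0 ε)
  (cca)* — 7 transitions (3 symbol, 4 ε)
  abc — 3 transitions (3 symbol, 0 ε)
  (cca)*|abc — 14 transitions (6 symbol, 8 ε)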